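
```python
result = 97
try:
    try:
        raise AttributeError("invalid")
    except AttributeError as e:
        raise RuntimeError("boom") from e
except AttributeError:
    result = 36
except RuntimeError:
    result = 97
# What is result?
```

Step-by-step execution trace:
1. Inner try raises AttributeError; inner `except AttributeError as e` catches it.
2. `raise RuntimeError(...) from e` raises RuntimeError (AttributeError is attached as __cause__, but only RuntimeError is active).
3. Outer `except AttributeError` does not match RuntimeError; skipped.
4. Outer `except RuntimeError` matches → result = 97.
Result: 97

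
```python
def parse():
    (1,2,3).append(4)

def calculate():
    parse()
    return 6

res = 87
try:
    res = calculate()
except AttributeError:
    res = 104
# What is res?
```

Step-by-step execution trace:
1. res starts at 87.
2. try: `calculate()` calls `parse()`.
3. `parse()` evaluates `(1,2,3).append(4)`, which raises AttributeError; it propagates through calculate (uncaught).
4. `return 6` in calculate is not reached; the assignment to res does not complete.
5. `except AttributeError` matches → res = 104.
Result: 104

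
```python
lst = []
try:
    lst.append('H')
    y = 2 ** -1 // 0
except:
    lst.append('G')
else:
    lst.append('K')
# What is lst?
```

Step-by-step execution trace:
1. try: `lst.append('H')` → lst = ['H'].
2. `y = 2 ** -1 // 0` raises ZeroDivisionError.
3. bare `except` matches → `lst.append('G')` → lst = ['H', 'G'].
4. `else` is skipped (an exception was raised).
Result: ['H', 'G']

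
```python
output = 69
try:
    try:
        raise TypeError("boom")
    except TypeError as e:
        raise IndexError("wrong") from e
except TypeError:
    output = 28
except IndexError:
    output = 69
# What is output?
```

Step-by-step execution trace:
1. Inner try raises TypeError; inner `except TypeError as e` catches it.
2. `raise IndexError(...) from e` raises IndexError (TypeError is attached as __cause__, but only IndexError is active).
3. Outer `except TypeError` does not match IndexError; skipped.
4. Outer `except IndexError` matches → output = 69.
Result: 69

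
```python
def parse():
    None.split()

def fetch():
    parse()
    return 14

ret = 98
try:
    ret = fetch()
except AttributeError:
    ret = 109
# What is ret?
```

Step-by-step execution trace:
1. ret starts at 98.
2. try: `fetch()` calls `parse()`.
3. `parse()` evaluates `None.split()`, which raises AttributeError; it propagates through fetch (uncaught).
4. `return 14` in fetch is not reached; the assignment to ret does not complete.
5. `except AttributeError` matches → ret = 109.
Result: 109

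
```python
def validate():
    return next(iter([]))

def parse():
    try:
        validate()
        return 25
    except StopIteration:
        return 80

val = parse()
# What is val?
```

Step-by-step execution trace:
1. `parse()` calls `validate()`.
2. `validate()` evaluates `next(iter([]))`, which raises StopIteration; it propagates to the caller.
3. `return 25` is not reached.
4. `except StopIteration` in parse matches → returns 80.
5. val = 80.
Result: 80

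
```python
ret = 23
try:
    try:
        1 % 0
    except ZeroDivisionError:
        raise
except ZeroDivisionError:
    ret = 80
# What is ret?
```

Step-by-step execution trace:
1. Inner try: `1 % 0` raises ZeroDivisionError.
2. Inner `except ZeroDivisionError` matches; bare `raise` re-raises the same ZeroDivisionError.
3. Outer `except ZeroDivisionError` matches → ret = 80.
Result: 80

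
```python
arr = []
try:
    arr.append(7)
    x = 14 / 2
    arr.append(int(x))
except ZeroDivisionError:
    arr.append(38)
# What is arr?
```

Step-by-step execution trace:
1. try: `arr.append(7)` → arr = [7].
2. `x = 14 / 2` → x = 7.0. No exception raised.
3. `arr.append(int(x))` → arr = [7, 7].
4. `except ZeroDivisionError` is skipped (no exception was raised).
Result: [7, 7]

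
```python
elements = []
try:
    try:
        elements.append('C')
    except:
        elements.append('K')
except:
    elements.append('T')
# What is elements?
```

Step-by-step execution trace:
1. Inner try: `elements.append('C')` → elements = ['C']. No exception raised.
2. Inner `except` is skipped.
3. Inner try completes normally; outer `except` is skipped.
Result: ['C']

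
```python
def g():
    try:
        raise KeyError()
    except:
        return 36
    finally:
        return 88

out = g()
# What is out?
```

Step-by-step execution trace:
1. `g()` enters try: `raise KeyError()` raises KeyError.
2. bare `except` matches → `return 36` sets pending return value 36.
3. Before returning, `finally: return 88` runs and overrides the pending return.
4. g() returns 88 → out = 88.
Result: 88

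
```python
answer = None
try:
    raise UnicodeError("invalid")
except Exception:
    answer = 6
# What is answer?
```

Step-by-step execution trace:
1. `raise UnicodeError(...)` raises UnicodeError.
2. `except Exception` matches (UnicodeError is a subclass of Exception) → answer = 6.
Result: 6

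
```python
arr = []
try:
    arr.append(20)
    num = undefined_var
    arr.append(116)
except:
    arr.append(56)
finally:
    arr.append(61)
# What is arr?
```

Step-by-step execution trace:
1. try: `arr.append(20)` → arr = [20].
2. `num = undefined_var` raises NameError; `arr.append(116)` is not reached.
3. bare `except` matches → `arr.append(56)` → arr = [20, 56].
4. finally always runs: `arr.append(61)` → arr = [20, 56, 61].
Result: [20, 56, 61]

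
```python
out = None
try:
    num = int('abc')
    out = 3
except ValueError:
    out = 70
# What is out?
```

Step-by-step execution trace:
1. `num = int('abc')` raises ValueError.
2. `out = 3` is not reached.
3. `except ValueError` matches → out = 70.
Result: 70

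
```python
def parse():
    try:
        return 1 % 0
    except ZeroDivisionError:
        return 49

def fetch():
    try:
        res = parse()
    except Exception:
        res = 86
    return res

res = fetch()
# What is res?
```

Step-by-step execution trace:
1. `fetch()` calls `parse()`.
2. In parse: `1 % 0` raises ZeroDivisionError; `except ZeroDivisionError` catches it → returns 49.
3. In fetch: `res = parse()` → res = 49. No exception reaches fetch.
4. `except Exception` is skipped; fetch returns 49.
5. res = 49.
Result: 49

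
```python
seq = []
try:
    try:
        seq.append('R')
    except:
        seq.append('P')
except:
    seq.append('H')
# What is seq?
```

Step-by-step execution trace:
1. Inner try: `seq.append('R')` → seq = ['R']. No exception raised.
2. Inner `except` is skipped.
3. Inner try completes normally; outer `except` is skipped.
Result: ['R']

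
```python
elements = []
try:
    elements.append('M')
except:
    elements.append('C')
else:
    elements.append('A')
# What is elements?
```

Step-by-step execution trace:
1. try: `elements.append('M')` → elements = ['M']. No exception raised.
2. `except` is skipped.
3. `else` runs (try completed without exception): `elements.append('A')` → elements = ['M', 'A'].
Result: ['M', 'A']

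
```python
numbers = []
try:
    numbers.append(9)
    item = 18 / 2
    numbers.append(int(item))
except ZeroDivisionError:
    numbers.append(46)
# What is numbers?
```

Step-by-step execution trace:
1. try: `numbers.append(9)` → numbers = [9].
2. `item = 18 / 2` → item = 9.0. No exception raised.
3. `numbers.append(int(item))` → numbers = [9, 9].
4. `except ZeroDivisionError` is skipped (no exception was raised).
Result: [9, 9]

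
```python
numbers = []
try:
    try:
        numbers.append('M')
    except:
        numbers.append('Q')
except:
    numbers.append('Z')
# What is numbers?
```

Step-by-step execution trace:
1. Inner try: `numbers.append('M')` → numbers = ['M']. No exception raised.
2. Inner `except` is skipped.
3. Inner try completes normally; outer `except` is skipped.
Result: ['M']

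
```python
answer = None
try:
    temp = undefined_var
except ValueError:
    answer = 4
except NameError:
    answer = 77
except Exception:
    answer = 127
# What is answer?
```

Step-by-step execution trace:
1. `temp = undefined_var` raises NameError.
2. `except ValueError` does not match NameError; skipped.
3. `except NameError` matches → answer = 77.
4. Remaining except clauses are skipped.
Result: 77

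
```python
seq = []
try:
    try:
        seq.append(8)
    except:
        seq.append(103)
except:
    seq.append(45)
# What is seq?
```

Step-by-step execution trace:
1. Inner try: `seq.append(8)` → seq = [8]. No exception raised.
2. Inner `except` is skipped.
3. Inner try completes normally; outer `except` is skipped.
Result: [8]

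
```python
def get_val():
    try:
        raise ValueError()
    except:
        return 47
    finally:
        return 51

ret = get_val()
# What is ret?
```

Step-by-step execution trace:
1. `get_val()` enters try: `raise ValueError()` raises ValueError.
2. bare `except` matches → `return 47` sets pending return value 47.
3. Before returning, `finally: return 51` runs and overrides the pending return.
4. get_val() returns 51 → ret = 51.
Result: 51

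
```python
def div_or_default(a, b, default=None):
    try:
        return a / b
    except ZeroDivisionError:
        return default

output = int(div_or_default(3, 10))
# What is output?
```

Step-by-step execution trace:
1. `div_or_default(3, 10)` enters try: `return 3 / 10` → returns 0.3. No exception raised.
2. `except ZeroDivisionError` is skipped.
3. `int(0.3)` → 0 → output = 0.
Result: 0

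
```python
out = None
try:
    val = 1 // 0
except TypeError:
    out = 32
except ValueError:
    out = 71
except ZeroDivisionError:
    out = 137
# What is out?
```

Step-by-step execution trace:
1. `val = 1 // 0` raises ZeroDivisionError.
2. `except TypeError` does not match ZeroDivisionError; skipped.
3. `except ValueError` does not match ZeroDivisionError; skipped.
4. `except ZeroDivisionError` matches → out = 137.
Result: 137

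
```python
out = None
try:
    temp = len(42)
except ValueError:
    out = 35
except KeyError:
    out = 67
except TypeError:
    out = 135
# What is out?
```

Step-by-step execution trace:
1. `temp = len(42)` raises TypeError.
2. `except ValueError` does not match TypeError; skipped.
3. `except KeyError` does not match TypeError; skipped.
4. `except TypeError` matches → out = 135.
Result: 135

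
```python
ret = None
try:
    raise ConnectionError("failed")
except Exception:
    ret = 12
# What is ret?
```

Step-by-step execution trace:
1. `raise ConnectionError(...)` raises ConnectionError.
2. `except Exception` matches (ConnectionError is a subclass of Exception) → ret = 12.
Result: 12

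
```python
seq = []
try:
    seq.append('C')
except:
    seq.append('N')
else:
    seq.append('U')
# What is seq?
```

Step-by-step execution trace:
1. try: `seq.append('C')` → seq = ['C']. No exception raised.
2. `except` is skipped.
3. `else` runs (try completed without exception): `seq.append('U')` → seq = ['C', 'U'].
Result: ['C', 'U']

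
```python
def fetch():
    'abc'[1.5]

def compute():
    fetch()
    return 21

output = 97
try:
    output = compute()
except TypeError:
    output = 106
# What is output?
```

Step-by-step execution trace:
1. output starts at 97.
2. try: `compute()` calls `fetch()`.
3. `fetch()` evaluates `'abc'[1.5]`, which raises TypeError; it propagates through compute (uncaught).
4. `return 21` in compute is not reached; the assignment to output does not complete.
5. `except TypeError` matches → output = 106.
Result: 106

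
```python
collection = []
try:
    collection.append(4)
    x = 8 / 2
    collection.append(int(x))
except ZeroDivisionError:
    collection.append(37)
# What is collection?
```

Step-by-step execution trace:
1. try: `collection.append(4)` → collection = [4].
2. `x = 8 / 2` → x = 4.0. No exception raised.
3. `collection.append(int(x))` → collection = [4, 4].
4. `except ZeroDivisionError` is skipped (no exception was raised).
Result: [4, 4]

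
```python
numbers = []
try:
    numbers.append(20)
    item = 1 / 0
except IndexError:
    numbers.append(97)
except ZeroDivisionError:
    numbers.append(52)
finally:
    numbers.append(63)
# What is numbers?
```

Step-by-step execution trace:
1. try: `numbers.append(20)` → numbers = [20].
2. `item = 1 / 0` raises ZeroDivisionError.
3. `except IndexError` does not match ZeroDivisionError; skipped.
4. `except ZeroDivisionError` matches → `numbers.append(52)` → numbers = [20, 52].
5. finally always runs: `numbers.append(63)` → numbers = [20, 52, 63].
Result: [20, 52, 63]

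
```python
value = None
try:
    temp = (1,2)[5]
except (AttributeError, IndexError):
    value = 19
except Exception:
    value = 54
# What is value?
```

Step-by-step execution trace:
1. `temp = (1,2)[5]` raises IndexError.
2. `except (AttributeError, IndexError)` matches (IndexError is in the tuple) → value = 19.
3. `except Exception` is not reached.
Result: 19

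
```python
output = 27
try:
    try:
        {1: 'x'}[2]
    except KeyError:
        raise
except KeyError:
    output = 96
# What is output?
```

Step-by-step execution trace:
1. Inner try: `{1: 'x'}[2]` raises KeyError.
2. Inner `except KeyError` matches; bare `raise` re-raises the same KeyError.
3. Outer `except KeyError` matches → output = 96.
Result: 96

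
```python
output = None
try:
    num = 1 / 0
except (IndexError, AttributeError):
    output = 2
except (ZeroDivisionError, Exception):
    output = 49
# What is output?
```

Step-by-step execution trace:
1. `num = 1 / 0` raises ZeroDivisionError.
2. `except (IndexError, AttributeError)` does not match ZeroDivisionError; skipped.
3. `except (ZeroDivisionError, Exception)` matches (ZeroDivisionError is in the tuple) → output = 49.
Result: 49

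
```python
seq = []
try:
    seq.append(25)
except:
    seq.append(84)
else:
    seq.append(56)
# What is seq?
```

Step-by-step execution trace:
1. try: `seq.append(25)` → seq = [25]. No exception raised.
2. `except` is skipped.
3. `else` runs (try completed without exception): `seq.append(56)` → seq = [25, 56].
Result: [25, 56]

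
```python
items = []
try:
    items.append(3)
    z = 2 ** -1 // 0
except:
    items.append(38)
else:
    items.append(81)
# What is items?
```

Step-by-step execution trace:
1. try: `items.append(3)` → items = [3].
2. `z = 2 ** -1 // 0` raises ZeroDivisionError.
3. bare `except` matches → `items.append(38)` → items = [3, 38].
4. `else` is skipped (an exception was raised).
Result: [3, 38]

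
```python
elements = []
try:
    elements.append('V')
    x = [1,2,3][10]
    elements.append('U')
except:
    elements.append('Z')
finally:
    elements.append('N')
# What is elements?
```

Step-by-step execution trace:
1. try: `elements.append('V')` → elements = ['V'].
2. `x = [1,2,3][10]` raises IndexError; `elements.append('U')` is not reached.
3. bare `except` matches → `elements.append('Z')` → elements = ['V', 'Z'].
4. finally always runs: `elements.append('N')` → elements = ['V', 'Z', 'N'].
Result: ['V', 'Z', 'N']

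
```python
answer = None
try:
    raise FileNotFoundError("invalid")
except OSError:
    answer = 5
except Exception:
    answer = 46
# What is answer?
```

Step-by-step execution trace:
1. `raise FileNotFoundError(...)` raises FileNotFoundError.
2. `except OSError` matches (FileNotFoundError is a subclass of OSError) → answer = 5.
3. `except Exception` is not reached.
Result: 5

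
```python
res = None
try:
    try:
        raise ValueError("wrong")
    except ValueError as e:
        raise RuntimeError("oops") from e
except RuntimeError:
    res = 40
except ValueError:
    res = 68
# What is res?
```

Step-by-step execution trace:
1. Inner try raises ValueError; inner `except ValueError as e` catches it.
2. `raise RuntimeError(...) from e` raises RuntimeError (ValueError is attached as __cause__, but only RuntimeError is active).
3. Outer `except RuntimeError` matches → res = 40.
4. `except ValueError` is not reached.
Result: 40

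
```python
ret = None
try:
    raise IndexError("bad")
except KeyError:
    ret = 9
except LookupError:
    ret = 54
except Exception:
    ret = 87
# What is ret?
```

Step-by-step execution trace:
1. `raise IndexError(...)` raises IndexError.
2. `except KeyError` does not match (IndexError is not a subclass of KeyError); skipped.
3. `except LookupError` matches (IndexError is a subclass of LookupError) → ret = 54.
4. `except Exception` is not reached.
Result: 54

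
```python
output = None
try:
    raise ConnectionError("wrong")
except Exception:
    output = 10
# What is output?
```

Step-by-step execution trace:
1. `raise ConnectionError(...)` raises ConnectionError.
2. `except Exception` matches (ConnectionError is a subclass of Exception) → output = 10.
Result: 10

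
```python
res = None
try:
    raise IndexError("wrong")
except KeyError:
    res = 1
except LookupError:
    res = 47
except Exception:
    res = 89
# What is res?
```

Step-by-step execution trace:
1. `raise IndexError(...)` raises IndexError.
2. `except KeyError` does not match (IndexError is not a subclass of KeyError); skipped.
3. `except LookupError` matches (IndexError is a subclass of LookupError) → res = 47.
4. `except Exception` is not reached.
Result: 47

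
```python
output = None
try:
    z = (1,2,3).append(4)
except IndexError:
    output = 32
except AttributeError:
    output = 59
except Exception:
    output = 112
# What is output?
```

Step-by-step execution trace:
1. `z = (1,2,3).append(4)` raises AttributeError.
2. `except IndexError` does not match AttributeError; skipped.
3. `except AttributeError` matches → output = 59.
4. Remaining except clauses are skipped.
Result: 59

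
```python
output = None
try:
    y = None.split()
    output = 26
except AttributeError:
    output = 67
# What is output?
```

Step-by-step execution trace:
1. `y = None.split()` raises AttributeError.
2. `output = 26` is not reached.
3. `except AttributeError` matches → output = 67.
Result: 67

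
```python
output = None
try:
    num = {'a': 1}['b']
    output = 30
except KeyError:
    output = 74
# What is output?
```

Step-by-step execution trace:
1. `num = {'a': 1}['b']` raises KeyError.
2. `output = 30` is not reached.
3. `except KeyError` matches → output = 74.
Result: 74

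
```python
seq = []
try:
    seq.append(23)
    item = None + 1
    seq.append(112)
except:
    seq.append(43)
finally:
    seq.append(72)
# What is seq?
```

Step-by-step execution trace:
1. try: `seq.append(23)` → seq = [23].
2. `item = None + 1` raises TypeError; `seq.append(112)` is not reached.
3. bare `except` matches → `seq.append(43)` → seq = [23, 43].
4. finally always runs: `seq.append(72)` → seq = [23, 43, 72].
Result: [23, 43, 72]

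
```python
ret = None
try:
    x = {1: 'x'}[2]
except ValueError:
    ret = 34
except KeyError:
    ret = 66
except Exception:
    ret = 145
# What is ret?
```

Step-by-step execution trace:
1. `x = {1: 'x'}[2]` raises KeyError.
2. `except ValueError` does not match KeyError; skipped.
3. `except KeyError` matches → ret = 66.
4. Remaining except clauses are skipped.
Result: 66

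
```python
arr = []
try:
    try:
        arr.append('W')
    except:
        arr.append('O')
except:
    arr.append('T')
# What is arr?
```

Step-by-step execution trace:
1. Inner try: `arr.append('W')` → arr = ['W']. No exception raised.
2. Inner `except` is skipped.
3. Inner try completes normally; outer `except` is skipped.
Result: ['W']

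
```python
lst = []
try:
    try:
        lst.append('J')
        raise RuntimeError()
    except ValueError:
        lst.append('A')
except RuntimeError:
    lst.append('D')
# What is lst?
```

Step-by-step execution trace:
1. Inner try: `lst.append('J')` → lst = ['J'].
2. `raise RuntimeError()` raises RuntimeError.
3. Inner `except ValueError` does not match RuntimeError; exception propagates to outer try.
4. Outer `except RuntimeError` matches → `lst.append('D')` → lst = ['J', 'D'].
Result: ['J', 'D']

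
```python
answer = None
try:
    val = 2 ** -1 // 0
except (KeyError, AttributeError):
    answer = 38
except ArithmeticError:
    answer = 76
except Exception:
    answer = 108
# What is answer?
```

Step-by-step execution trace:
1. `val = 2 ** -1 // 0` raises ZeroDivisionError.
2. `except (KeyError, AttributeError)` does not match ZeroDivisionError; skipped.
3. `except ArithmeticError` matches (ZeroDivisionError is a subclass of ArithmeticError) → answer = 76.
4. `except Exception` is not reached.
Result: 76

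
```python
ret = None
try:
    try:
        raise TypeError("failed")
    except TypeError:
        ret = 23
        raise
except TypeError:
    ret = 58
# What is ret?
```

Step-by-step execution trace:
1. Inner try: `raise TypeError("failed")` raises TypeError.
2. Inner `except TypeError` matches → ret = 23.
3. bare `raise` re-raises the same TypeError.
4. Outer `except TypeError` matches → ret = 58.
Result: 58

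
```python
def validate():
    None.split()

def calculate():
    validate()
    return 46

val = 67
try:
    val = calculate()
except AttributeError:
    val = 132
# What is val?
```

Step-by-step execution trace:
1. val starts at 67.
2. try: `calculate()` calls `validate()`.
3. `validate()` evaluates `None.split()`, which raises AttributeError; it propagates through calculate (uncaught).
4. `return 46` in calculate is not reached; the assignment to val does not complete.
5. `except AttributeError` matches → val = 132.
Result: 132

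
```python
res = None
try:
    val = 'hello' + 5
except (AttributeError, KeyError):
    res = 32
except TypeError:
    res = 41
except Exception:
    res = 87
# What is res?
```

Step-by-step execution trace:
1. `val = 'hello' + 5` raises TypeError.
2. `except (AttributeError, KeyError)` does not match TypeError; skipped.
3. `except TypeError` matches (exact type match) → res = 41.
4. `except Exception` is not reached.
Result: 41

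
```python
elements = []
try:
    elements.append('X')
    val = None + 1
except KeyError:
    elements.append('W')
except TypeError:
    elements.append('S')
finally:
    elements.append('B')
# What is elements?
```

Step-by-step execution trace:
1. try: `elements.append('X')` → elements = ['X'].
2. `val = None + 1` raises TypeError.
3. `except KeyError` does not match TypeError; skipped.
4. `except TypeError` matches → `elements.append('S')` → elements = ['X', 'S'].
5. finally always runs: `elements.append('B')` → elements = ['X', 'S', 'B'].
Result: ['X', 'S', 'B']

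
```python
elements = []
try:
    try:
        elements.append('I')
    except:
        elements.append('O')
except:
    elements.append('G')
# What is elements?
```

Step-by-step execution trace:
1. Inner try: `elements.append('I')` → elements = ['I']. No exception raised.
2. Inner `except` is skipped.
3. Inner try completes normally; outer `except` is skipped.
Result: ['I']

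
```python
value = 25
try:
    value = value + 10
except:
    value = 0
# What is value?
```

Step-by-step execution trace:
1. value starts at 25.
2. try: `value = value + 10` → value = 35. No exception raised.
3. `except` is skipped.
Result: 35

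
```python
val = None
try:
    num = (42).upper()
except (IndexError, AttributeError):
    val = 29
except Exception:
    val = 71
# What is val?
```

Step-by-step execution trace:
1. `num = (42).upper()` raises AttributeError.
2. `except (IndexError, AttributeError)` matches (AttributeError is in the tuple) → val = 29.
3. `except Exception` is not reached.
Result: 29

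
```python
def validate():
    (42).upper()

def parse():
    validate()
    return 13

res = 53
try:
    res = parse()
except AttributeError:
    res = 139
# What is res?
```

Step-by-step execution trace:
1. res starts at 53.
2. try: `parse()` calls `validate()`.
3. `validate()` evaluates `(42).upper()`, which raises AttributeError; it propagates through parse (uncaught).
4. `return 13` in parse is not reached; the assignment to res does not complete.
5. `except AttributeError` matches → res = 139.
Result: 139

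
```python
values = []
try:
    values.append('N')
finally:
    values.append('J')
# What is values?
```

Step-by-step execution trace:
1. try: `values.append('N')` → values = ['N'].
2. The try body completes without raising.
3. finally always runs: `values.append('J')` → values = ['N', 'J'].
Result: ['N', 'J']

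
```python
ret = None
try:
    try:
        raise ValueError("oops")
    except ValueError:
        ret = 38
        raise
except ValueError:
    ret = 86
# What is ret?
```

Step-by-step execution trace:
1. Inner try: `raise ValueError("oops")` raises ValueError.
2. Inner `except ValueError` matches → ret = 38.
3. bare `raise` re-raises the same ValueError.
4. Outer `except ValueError` matches → ret = 86.
Result: 86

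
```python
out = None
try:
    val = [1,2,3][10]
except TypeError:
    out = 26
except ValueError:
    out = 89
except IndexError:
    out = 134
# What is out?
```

Step-by-step execution trace:
1. `val = [1,2,3][10]` raises IndexError.
2. `except TypeError` does not match IndexError; skipped.
3. `except ValueError` does not match IndexError; skipped.
4. `except IndexError` matches → out = 134.
Result: 134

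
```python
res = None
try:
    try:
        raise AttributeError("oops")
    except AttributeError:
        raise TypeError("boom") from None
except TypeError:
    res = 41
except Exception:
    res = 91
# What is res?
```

Step-by-step execution trace:
1. Inner try raises AttributeError; inner `except AttributeError` catches it.
2. `raise TypeError(...) from None` raises TypeError (from None suppresses __context__, but the active exception is still TypeError).
3. Outer `except TypeError` matches → res = 41.
4. `except Exception` is not reached.
Result: 41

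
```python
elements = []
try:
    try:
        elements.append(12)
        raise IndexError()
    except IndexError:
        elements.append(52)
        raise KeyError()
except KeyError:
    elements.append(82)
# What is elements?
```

Step-by-step execution trace:
1. Inner try: `elements.append(12)` → elements = [12].
2. `raise IndexError()` raises IndexError.
3. Inner `except IndexError` matches → `elements.append(52)` → elements = [12, 52].
4. `raise KeyError()` raises KeyError; propagates to outer try.
5. Outer `except KeyError` matches → `elements.append(82)` → elements = [12, 52, 82].
Result: [12, 52, 82]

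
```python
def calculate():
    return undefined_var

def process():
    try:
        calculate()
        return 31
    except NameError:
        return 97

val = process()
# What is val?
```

Step-by-step execution trace:
1. `process()` calls `calculate()`.
2. `calculate()` evaluates `undefined_var`, which raises NameError; it propagates to the caller.
3. `return 31` is not reached.
4. `except NameError` in process matches → returns 97.
5. val = 97.
Result: 97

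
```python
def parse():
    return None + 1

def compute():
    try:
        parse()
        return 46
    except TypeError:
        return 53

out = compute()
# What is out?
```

Step-by-step execution trace:
1. `compute()` calls `parse()`.
2. `parse()` evaluates `None + 1`, which raises TypeError; it propagates to the caller.
3. `return 46` is not reached.
4. `except TypeError` in compute matches → returns 53.
5. out = 53.
Result: 53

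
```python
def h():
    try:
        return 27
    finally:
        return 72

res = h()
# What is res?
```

Step-by-step execution trace:
1. `h()` enters try: `return 27` sets pending return value 27.
2. Before returning, `finally: return 72` runs and overrides the pending return.
3. h() returns 72 → res = 72.
Result: 72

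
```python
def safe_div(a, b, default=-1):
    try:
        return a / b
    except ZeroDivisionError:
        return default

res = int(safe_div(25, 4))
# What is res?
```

Step-by-step execution trace:
1. `safe_div(25, 4)` enters try: `return 25 / 4` → returns 6.25. No exception raised.
2. `except ZeroDivisionError` is skipped.
3. `int(6.25)` → 6 → res = 6.
Result: 6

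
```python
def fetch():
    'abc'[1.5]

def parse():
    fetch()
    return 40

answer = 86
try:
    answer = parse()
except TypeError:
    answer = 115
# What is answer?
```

Step-by-step execution trace:
1. answer starts at 86.
2. try: `parse()` calls `fetch()`.
3. `fetch()` evaluates `'abc'[1.5]`, which raises TypeError; it propagates through parse (uncaught).
4. `return 40` in parse is not reached; the assignment to answer does not complete.
5. `except TypeError` matches → answer = 115.
Result: 115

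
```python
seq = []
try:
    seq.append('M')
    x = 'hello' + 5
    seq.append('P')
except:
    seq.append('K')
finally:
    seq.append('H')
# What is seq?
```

Step-by-step execution trace:
1. try: `seq.append('M')` → seq = ['M'].
2. `x = 'hello' + 5` raises TypeError; `seq.append('P')` is not reached.
3. bare `except` matches → `seq.append('K')` → seq = ['M', 'K'].
4. finally always runs: `seq.append('H')` → seq = ['M', 'K', 'H'].
Result: ['M', 'K', 'H']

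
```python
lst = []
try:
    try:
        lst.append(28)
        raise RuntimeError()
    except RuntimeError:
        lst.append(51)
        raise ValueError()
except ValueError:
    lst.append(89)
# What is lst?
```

Step-by-step execution trace:
1. Inner try: `lst.append(28)` → lst = [28].
2. `raise RuntimeError()` raises RuntimeError.
3. Inner `except RuntimeError` matches → `lst.append(51)` → lst = [28, 51].
4. `raise ValueError()` raises ValueError; propagates to outer try.
5. Outer `except ValueError` matches → `lst.append(89)` → lst = [28, 51, 89].
Result: [28, 51, 89]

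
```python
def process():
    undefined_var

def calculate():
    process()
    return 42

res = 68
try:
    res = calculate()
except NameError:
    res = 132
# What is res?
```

Step-by-step execution trace:
1. res starts at 68.
2. try: `calculate()` calls `process()`.
3. `process()` evaluates `undefined_var`, which raises NameError; it propagates through calculate (uncaught).
4. `return 42` in calculate is not reached; the assignment to res does not complete.
5. `except NameError` matches → res = 132.
Result: 132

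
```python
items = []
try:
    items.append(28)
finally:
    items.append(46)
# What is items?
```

Step-by-step execution trace:
1. try: `items.append(28)` → items = [28].
2. The try body completes without raising.
3. finally always runs: `items.append(46)` → items = [28, 46].
Result: [28, 46]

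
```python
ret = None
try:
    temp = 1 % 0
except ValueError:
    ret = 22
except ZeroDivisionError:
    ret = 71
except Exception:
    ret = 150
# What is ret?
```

Step-by-step execution trace:
1. `temp = 1 % 0` raises ZeroDivisionError.
2. `except ValueError` does not match ZeroDivisionError; skipped.
3. `except ZeroDivisionError` matches → ret = 71.
4. Remaining except clauses are skipped.
Result: 71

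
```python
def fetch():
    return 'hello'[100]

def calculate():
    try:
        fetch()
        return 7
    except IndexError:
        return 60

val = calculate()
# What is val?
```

Step-by-step execution trace:
1. `calculate()` calls `fetch()`.
2. `fetch()` evaluates `'hello'[100]`, which raises IndexError; it propagates to the caller.
3. `return 7` is not reached.
4. `except IndexError` in calculate matches → returns 60.
5. val = 60.
Result: 60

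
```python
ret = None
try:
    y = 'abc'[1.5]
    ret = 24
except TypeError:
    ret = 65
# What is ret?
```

Step-by-step execution trace:
1. `y = 'abc'[1.5]` raises TypeError.
2. `ret = 24` is not reached.
3. `except TypeError` matches → ret = 65.
Result: 65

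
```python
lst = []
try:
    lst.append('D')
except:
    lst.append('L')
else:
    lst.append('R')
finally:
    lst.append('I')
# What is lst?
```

Step-by-step execution trace:
1. try: `lst.append('D')` → lst = ['D']. No exception raised.
2. `except` is skipped.
3. `else` runs: `lst.append('R')` → lst = ['D', 'R'].
4. `finally` always runs: `lst.append('I')` → lst = ['D', 'R', 'I'].
Result: ['D', 'R', 'I']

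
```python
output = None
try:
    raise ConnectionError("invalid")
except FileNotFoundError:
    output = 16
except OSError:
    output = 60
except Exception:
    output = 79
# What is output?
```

Step-by-step execution trace:
1. `raise ConnectionError(...)` raises ConnectionError.
2. `except FileNotFoundError` does not match (ConnectionError is not a subclass of FileNotFoundError); skipped.
3. `except OSError` matches (ConnectionError is a subclass of OSError) → output = 60.
4. `except Exception` is not reached.
Result: 60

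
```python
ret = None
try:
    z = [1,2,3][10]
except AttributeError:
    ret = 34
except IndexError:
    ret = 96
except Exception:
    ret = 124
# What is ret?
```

Step-by-step execution trace:
1. `z = [1,2,3][10]` raises IndexError.
2. `except AttributeError` does not match IndexError; skipped.
3. `except IndexError` matches → ret = 96.
4. Remaining except clauses are skipped.
Result: 96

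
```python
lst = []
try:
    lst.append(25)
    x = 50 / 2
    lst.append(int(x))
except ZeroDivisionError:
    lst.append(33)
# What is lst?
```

Step-by-step execution trace:
1. try: `lst.append(25)` → lst = [25].
2. `x = 50 / 2` → x = 25.0. No exception raised.
3. `lst.append(int(x))` → lst = [25, 25].
4. `except ZeroDivisionError` is skipped (no exception was raised).
Result: [25, 25]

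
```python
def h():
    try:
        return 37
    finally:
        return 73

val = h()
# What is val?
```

Step-by-step execution trace:
1. `h()` enters try: `return 37` sets pending return value 37.
2. Before returning, `finally: return 73` runs and overrides the pending return.
3. h() returns 73 → val = 73.
Result: 73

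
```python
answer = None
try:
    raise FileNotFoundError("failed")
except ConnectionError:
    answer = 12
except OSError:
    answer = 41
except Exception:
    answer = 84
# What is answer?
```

Step-by-step execution trace:
1. `raise FileNotFoundError(...)` raises FileNotFoundError.
2. `except ConnectionError` does not match (FileNotFoundError is not a subclass of ConnectionError); skipped.
3. `except OSError` matches (FileNotFoundError is a subclass of OSError) → answer = 41.
4. `except Exception` is not reached.
Result: 41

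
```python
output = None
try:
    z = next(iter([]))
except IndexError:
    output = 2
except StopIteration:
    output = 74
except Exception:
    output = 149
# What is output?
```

Step-by-step execution trace:
1. `z = next(iter([]))` raises StopIteration.
2. `except IndexError` does not match StopIteration; skipped.
3. `except StopIteration` matches → output = 74.
4. Remaining except clauses are skipped.
Result: 74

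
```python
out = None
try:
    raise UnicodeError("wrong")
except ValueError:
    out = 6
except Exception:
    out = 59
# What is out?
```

Step-by-step execution trace:
1. `raise UnicodeError(...)` raises UnicodeError.
2. `except ValueError` matches (UnicodeError is a subclass of ValueError) → out = 6.
3. `except Exception` is not reached.
Result: 6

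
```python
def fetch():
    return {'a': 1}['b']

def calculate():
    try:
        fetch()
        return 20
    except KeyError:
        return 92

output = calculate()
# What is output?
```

Step-by-step execution trace:
1. `calculate()` calls `fetch()`.
2. `fetch()` evaluates `{'a': 1}['b']`, which raises KeyError; it propagates to the caller.
3. `return 20` is not reached.
4. `except KeyError` in calculate matches → returns 92.
5. output = 92.
Result: 92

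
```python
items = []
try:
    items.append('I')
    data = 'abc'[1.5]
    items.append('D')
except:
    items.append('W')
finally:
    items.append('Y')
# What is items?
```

Step-by-step execution trace:
1. try: `items.append('I')` → items = ['I'].
2. `data = 'abc'[1.5]` raises TypeError; `items.append('D')` is not reached.
3. bare `except` matches → `items.append('W')` → items = ['I', 'W'].
4. finally always runs: `items.append('Y')` → items = ['I', 'W', 'Y'].
Result: ['I', 'W', 'Y']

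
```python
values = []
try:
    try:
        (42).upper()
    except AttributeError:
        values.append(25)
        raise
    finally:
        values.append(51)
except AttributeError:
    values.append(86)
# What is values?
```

Step-by-step execution trace:
1. Inner try: `(42).upper()` raises AttributeError.
2. Inner `except AttributeError` matches → `values.append(25)` → values = [25].
3. bare `raise` re-raises AttributeError.
4. Inner `finally` runs during unwinding: `values.append(51)` → values = [25, 51].
5. Outer `except AttributeError` matches → `values.append(86)` → values = [25, 51, 86].
Result: [25, 51, 86]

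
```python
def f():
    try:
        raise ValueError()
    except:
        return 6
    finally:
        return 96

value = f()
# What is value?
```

Step-by-step execution trace:
1. `f()` enters try: `raise ValueError()` raises ValueError.
2. bare `except` matches → `return 6` sets pending return value 6.
3. Before returning, `finally: return 96` runs and overrides the pending return.
4. f() returns 96 → value = 96.
Result: 96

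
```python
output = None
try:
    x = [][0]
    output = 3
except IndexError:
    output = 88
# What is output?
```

Step-by-step execution trace:
1. `x = [][0]` raises IndexError.
2. `output = 3` is not reached.
3. `except IndexError` matches → output = 88.
Result: 88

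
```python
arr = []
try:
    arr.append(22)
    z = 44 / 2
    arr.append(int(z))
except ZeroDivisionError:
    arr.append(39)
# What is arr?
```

Step-by-step execution trace:
1. try: `arr.append(22)` → arr = [22].
2. `z = 44 / 2` → z = 22.0. No exception raised.
3. `arr.append(int(z))` → arr = [22, 22].
4. `except ZeroDivisionError` is skipped (no exception was raised).
Result: [22, 22]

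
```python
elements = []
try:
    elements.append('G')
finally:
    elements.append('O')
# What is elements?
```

Step-by-step execution trace:
1. try: `elements.append('G')` → elements = ['G'].
2. The try body completes without raising.
3. finally always runs: `elements.append('O')` → elements = ['G', 'O'].
Result: ['G', 'O']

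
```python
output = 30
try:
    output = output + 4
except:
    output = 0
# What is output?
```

Step-by-step execution trace:
1. output starts at 30.
2. try: `output = output + 4` → output = 34. No exception raised.
3. `except` is skipped.
Result: 34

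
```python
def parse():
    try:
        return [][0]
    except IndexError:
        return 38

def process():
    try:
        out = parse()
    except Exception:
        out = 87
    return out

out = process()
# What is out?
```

Step-by-step execution trace:
1. `process()` calls `parse()`.
2. In parse: `[][0]` raises IndexError; `except IndexError` catches it → returns 38.
3. In process: `out = parse()` → out = 38. No exception reaches process.
4. `except Exception` is skipped; process returns 38.
5. out = 38.
Result: 38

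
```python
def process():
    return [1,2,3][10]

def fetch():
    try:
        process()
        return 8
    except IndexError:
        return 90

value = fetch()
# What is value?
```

Step-by-step execution trace:
1. `fetch()` calls `process()`.
2. `process()` evaluates `[1,2,3][10]`, which raises IndexError; it propagates to the caller.
3. `return 8` is not reached.
4. `except IndexError` in fetch matches → returns 90.
5. value = 90.
Result: 90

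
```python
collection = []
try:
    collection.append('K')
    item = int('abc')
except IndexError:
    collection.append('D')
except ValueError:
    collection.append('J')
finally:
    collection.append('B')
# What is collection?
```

Step-by-step execution trace:
1. try: `collection.append('K')` → collection = ['K'].
2. `item = int('abc')` raises ValueError.
3. `except IndexError` does not match ValueError; skipped.
4. `except ValueError` matches → `collection.append('J')` → collection = ['K', 'J'].
5. finally always runs: `collection.append('B')` → collection = ['K', 'J', 'B'].
Result: ['K', 'J', 'B']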